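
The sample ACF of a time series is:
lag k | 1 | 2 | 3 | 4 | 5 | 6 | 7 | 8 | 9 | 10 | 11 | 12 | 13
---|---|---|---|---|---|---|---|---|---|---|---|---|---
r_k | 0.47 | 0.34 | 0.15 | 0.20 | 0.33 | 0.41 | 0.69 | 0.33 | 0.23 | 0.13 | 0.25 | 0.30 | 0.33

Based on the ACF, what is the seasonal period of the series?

7

The largest autocorrelation is r_7 = 0.69; the remaining lags stay at or below 0.47. The elevated value at lag 1 (0.47), dropping to 0.34 at lag 2, reflects decaying short-term dependence rather than seasonality.
The dominant spike at lag 7 indicates a seasonal period of 7.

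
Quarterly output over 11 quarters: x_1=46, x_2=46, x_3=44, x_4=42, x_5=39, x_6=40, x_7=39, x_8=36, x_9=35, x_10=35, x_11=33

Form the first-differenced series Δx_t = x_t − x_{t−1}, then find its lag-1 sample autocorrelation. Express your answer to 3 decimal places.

First differences Δx: 0, -2, -2, -3, 1, -1, -3, -1, 0, -2
Mean of differences = -1.3000
Numerator Σ(Δx_t−Δx̄)(Δx_{t+1}−Δx̄) = -3.9900
Denominator Σ(Δx_t−Δx̄)² = 16.1000
r_1(Δx) = -3.9900 / 16.1000 = -0.248

-0.248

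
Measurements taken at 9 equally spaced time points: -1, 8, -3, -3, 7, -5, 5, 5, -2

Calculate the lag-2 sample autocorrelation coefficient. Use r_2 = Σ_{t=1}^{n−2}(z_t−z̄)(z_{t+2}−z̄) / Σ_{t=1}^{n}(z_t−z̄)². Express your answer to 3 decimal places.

-0.158

Mean z̄ = (-1 + 8 − 3 − 3 + 7 − 5 + 5 + 5 − 2)/9 = 1.2222
Σ(z_t−z̄)(z_{t+2}−z̄) = (9.3827) + (-28.6173) + (-24.3951) + (26.2716) + (21.8272) + (-23.5062) + (-12.1728) = -31.2099
Denominator Σ(z_t−z̄)² = 197.5556
r_2 = -31.2099 / 197.5556 = -0.158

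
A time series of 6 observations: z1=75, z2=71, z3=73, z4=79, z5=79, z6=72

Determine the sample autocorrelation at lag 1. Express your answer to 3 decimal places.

Mean z̄ = (75 + 71 + 73 + 79 + 79 + 72)/6 = 74.8333
Σ(z_t−z̄)(z_{t+1}−z̄) = (-0.6389) + (7.0278) + (-7.6389) + (17.3611) + (-11.8056) = 4.3056
Denominator Σ(z_t−z̄)² = 60.8333
r_1 = 4.3056 / 60.8333 = 0.071

0.071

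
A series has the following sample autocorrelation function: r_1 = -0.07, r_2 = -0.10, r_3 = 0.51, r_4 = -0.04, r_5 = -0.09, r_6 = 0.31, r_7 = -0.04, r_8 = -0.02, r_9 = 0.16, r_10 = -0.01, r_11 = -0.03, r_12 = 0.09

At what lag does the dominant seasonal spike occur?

3

The largest autocorrelation is r_3 = 0.51, with weaker echoes at lags 6 (0.31) and 9 (0.16); the remaining lags stay at or below 0.09.
The dominant spike at lag 3 indicates a seasonal period of 3.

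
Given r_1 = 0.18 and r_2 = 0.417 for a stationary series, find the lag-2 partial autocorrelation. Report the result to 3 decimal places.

0.397

φ_{22} = (r_2 − r_1²) / (1 − r_1²)
r_1² = (0.18)² = 0.0324
Numerator = 0.417 − 0.0324 = 0.3846; denominator = 1 − 0.0324 = 0.9676
φ_{22} = 0.3846 / 0.9676 = 0.397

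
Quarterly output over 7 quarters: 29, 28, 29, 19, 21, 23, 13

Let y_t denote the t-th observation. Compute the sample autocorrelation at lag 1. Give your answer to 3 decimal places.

Mean ȳ = (29 + 28 + 29 + 19 + 21 + 23 + 13)/7 = 23.1429
Deviations from mean: 5.8571, 4.8571, 5.8571, -4.1429, -2.1429, -0.1429, -10.1429
Σ(y_t−ȳ)(y_{t+1}−ȳ) = (28.4490) + (28.4490) + (-24.2653) + (8.8776) + (0.3061) + (1.4490) = 43.2653
Denominator Σ(y_t−ȳ)² = 216.8571
r_1 = 43.2653 / 216.8571 = 0.200

0.200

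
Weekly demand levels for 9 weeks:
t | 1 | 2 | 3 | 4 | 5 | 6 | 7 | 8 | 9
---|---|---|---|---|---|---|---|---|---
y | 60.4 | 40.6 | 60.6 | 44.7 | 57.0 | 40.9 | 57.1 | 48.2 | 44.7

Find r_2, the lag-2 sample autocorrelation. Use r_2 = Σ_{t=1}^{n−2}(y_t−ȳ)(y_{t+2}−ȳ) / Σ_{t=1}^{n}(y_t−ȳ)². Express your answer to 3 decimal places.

Mean ȳ = (60.4 + 40.6 + 60.6 + 44.7 + 57.0 + 40.9 + 57.1 + 48.2 + 44.7)/9 = 50.4667
Numerator Σ_{t=1}^{7}(y_t−ȳ)(y_{t+2}−ȳ) = 305.6978
Denominator Σ(y_t−ȳ)² = 548.5600
r_2 = 305.6978 / 548.5600 = 0.557

0.557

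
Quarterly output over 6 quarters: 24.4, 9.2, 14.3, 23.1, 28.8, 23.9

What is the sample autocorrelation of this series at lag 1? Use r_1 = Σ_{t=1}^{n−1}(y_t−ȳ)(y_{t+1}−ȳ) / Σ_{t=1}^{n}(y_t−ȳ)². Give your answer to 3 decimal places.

Mean ȳ = (24.4 + 9.2 + 14.3 + 23.1 + 28.8 + 23.9)/6 = 20.6167
Deviations from mean: 3.7833, -11.4167, -6.3167, 2.4833, 8.1833, 3.2833
Σ(y_t−ȳ)(y_{t+1}−ȳ) = (-43.1931) + (72.1153) + (-15.6864) + (20.3219) + (26.8686) = 60.4264
Denominator Σ(y_t−ȳ)² = 268.4683
r_1 = 60.4264 / 268.4683 = 0.225

0.225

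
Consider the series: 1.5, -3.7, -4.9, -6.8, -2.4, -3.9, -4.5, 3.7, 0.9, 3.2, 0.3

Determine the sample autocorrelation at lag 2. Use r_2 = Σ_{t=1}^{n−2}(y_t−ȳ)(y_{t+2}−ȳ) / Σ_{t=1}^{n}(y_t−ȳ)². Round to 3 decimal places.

Mean ȳ = (1.5 − 3.7 − 4.9 − 6.8 − 2.4 − 3.9 − 4.5 + 3.7 + 0.9 + 3.2 + 0.3)/11 = -1.5091
Numerator Σ_{t=1}^{9}(y_t−ȳ)(y_{t+2}−ȳ) = 28.9526
Denominator Σ(y_t−ȳ)² = 127.1891
r_2 = 28.9526 / 127.1891 = 0.228

0.228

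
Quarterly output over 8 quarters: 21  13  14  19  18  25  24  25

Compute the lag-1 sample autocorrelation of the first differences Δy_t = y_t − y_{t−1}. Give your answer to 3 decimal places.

First differences Δy: -8, 1, 5, -1, 7, -1, 1
Mean of differences = 0.5714
Numerator Σ(Δy_t−Δȳ)(Δy_{t+1}−Δȳ) = -29.6122
Denominator Σ(Δy_t−Δȳ)² = 139.7143
r_1(Δy) = -29.6122 / 139.7143 = -0.212

-0.212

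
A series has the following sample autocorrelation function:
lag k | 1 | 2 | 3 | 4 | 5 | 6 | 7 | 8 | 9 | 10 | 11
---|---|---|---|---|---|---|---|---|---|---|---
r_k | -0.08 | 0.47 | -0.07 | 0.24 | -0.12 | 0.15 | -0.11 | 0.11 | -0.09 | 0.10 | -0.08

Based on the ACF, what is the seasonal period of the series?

2

The largest autocorrelation is r_2 = 0.47, with weaker echoes at lags 4 (0.24) and 6 (0.15); the remaining lags stay at or below 0.11.
The dominant spike at lag 2 indicates a seasonal period of 2.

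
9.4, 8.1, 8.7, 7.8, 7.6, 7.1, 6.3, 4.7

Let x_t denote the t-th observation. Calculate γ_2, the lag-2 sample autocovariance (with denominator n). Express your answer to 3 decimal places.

Mean x̄ = (9.4 + 8.1 + 8.7 + 7.8 + 7.6 + 7.1 + 6.3 + 4.7)/8 = 7.4625
Deviations: 1.9375, 0.6375, 1.2375, 0.3375, 0.1375, -0.3625, -1.1625, -2.7625
Σ_{t=1}^{6}(x_t−x̄)(x_{t+2}−x̄) = 3.5022
γ_2 = 3.5022 / 8 = 0.438

0.438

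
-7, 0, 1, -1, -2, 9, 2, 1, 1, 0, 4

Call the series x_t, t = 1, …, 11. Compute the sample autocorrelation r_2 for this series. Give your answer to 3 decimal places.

Mean x̄ = (-7 + 0 + 1 − 1 − 2 + 9 + 2 + 1 + 1 + 0 + 4)/11 = 0.7273
Numerator Σ_{t=1}^{9}(x_t−x̄)(x_{t+2}−x̄) = -16.0579
Denominator Σ(x_t−x̄)² = 152.1818
r_2 = -16.0579 / 152.1818 = -0.106

-0.106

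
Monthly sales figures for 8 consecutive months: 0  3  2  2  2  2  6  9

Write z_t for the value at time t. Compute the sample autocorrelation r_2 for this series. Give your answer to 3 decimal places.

Mean z̄ = (0 + 3 + 2 + 2 + 2 + 2 + 6 + 9)/8 = 3.2500
Deviations from mean: -3.2500, -0.2500, -1.2500, -1.2500, -1.2500, -1.2500, 2.7500, 5.7500
Numerator Σ_{t=1}^{6}(z_t−z̄)(z_{t+2}−z̄) = -3.1250
Denominator Σ(z_t−z̄)² = 57.5000
r_2 = -3.1250 / 57.5000 = -0.054

-0.054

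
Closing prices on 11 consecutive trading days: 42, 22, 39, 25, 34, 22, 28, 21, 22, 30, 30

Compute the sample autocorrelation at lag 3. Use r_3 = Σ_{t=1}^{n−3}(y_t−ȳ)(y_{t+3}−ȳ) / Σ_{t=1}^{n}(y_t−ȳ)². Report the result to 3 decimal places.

-0.304

Mean ȳ = (42 + 22 + 39 + 25 + 34 + 22 + 28 + 21 + 22 + 30 + 30)/11 = 28.6364
Numerator Σ_{t=1}^{8}(y_t−ȳ)(y_{t+3}−ȳ) = -158.8512
Denominator Σ(y_t−ȳ)² = 522.5455
r_3 = -158.8512 / 522.5455 = -0.304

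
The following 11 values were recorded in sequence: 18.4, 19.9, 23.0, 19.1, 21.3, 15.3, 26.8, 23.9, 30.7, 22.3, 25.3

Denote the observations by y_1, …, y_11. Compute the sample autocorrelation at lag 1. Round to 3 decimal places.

Mean ȳ = (18.4 + 19.9 + 23.0 + 19.1 + 21.3 + 15.3 + 26.8 + 23.9 + 30.7 + 22.3 + 25.3)/11 = 22.3636
Numerator Σ_{t=1}^{10}(y_t−ȳ)(y_{t+1}−ȳ) = 4.6741
Denominator Σ(y_t−ȳ)² = 184.0255
r_1 = 4.6741 / 184.0255 = 0.025

0.025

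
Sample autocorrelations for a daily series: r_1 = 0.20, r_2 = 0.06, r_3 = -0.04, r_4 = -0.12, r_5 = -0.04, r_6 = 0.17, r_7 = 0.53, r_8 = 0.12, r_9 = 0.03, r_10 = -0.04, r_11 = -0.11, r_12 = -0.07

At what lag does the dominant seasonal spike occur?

The largest autocorrelation is r_7 = 0.53; the remaining lags stay at or below 0.20. The elevated value at lag 1 (0.20), dropping to 0.06 at lag 2, reflects decaying short-term dependence rather than seasonality.
The dominant spike at lag 7 indicates a seasonal period of 7.

7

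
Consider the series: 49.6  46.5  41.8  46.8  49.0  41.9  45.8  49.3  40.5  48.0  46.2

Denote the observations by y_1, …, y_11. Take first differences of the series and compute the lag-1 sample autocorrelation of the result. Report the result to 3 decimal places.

First differences Δy: -3.1, -4.7, 5.0, 2.2, -7.1, 3.9, 3.5, -8.8, 7.5, -1.8
Mean of differences = -0.3400
Numerator Σ(Δy_t−Δȳ)(Δy_{t+1}−Δȳ) = -137.4956
Denominator Σ(Δy_t−Δȳ)² = 275.1840
r_1(Δy) = -137.4956 / 275.1840 = -0.500

-0.500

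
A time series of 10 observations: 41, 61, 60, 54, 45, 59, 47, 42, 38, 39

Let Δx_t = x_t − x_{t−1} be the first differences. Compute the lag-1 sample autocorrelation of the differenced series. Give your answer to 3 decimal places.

First differences Δx: 20, -1, -6, -9, 14, -12, -5, -4, 1
Mean of differences = -0.2222
Numerator Σ(Δx_t−Δx̄)(Δx_{t+1}−Δx̄) = -183.1605
Denominator Σ(Δx_t−Δx̄)² = 899.5556
r_1(Δx) = -183.1605 / 899.5556 = -0.204

-0.204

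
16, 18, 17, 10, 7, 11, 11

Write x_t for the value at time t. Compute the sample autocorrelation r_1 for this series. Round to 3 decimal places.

0.551

Mean x̄ = (16 + 18 + 17 + 10 + 7 + 11 + 11)/7 = 12.8571
Deviations from mean: 3.1429, 5.1429, 4.1429, -2.8571, -5.8571, -1.8571, -1.8571
Σ(x_t−x̄)(x_{t+1}−x̄) = (16.1633) + (21.3061) + (-11.8367) + (16.7347) + (10.8776) + (3.4490) = 56.6939
Denominator Σ(x_t−x̄)² = 102.8571
r_1 = 56.6939 / 102.8571 = 0.551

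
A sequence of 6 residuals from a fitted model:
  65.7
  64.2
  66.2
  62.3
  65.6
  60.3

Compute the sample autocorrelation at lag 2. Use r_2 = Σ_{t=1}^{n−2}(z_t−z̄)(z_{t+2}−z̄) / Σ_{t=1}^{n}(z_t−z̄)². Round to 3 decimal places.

Mean z̄ = (65.7 + 64.2 + 66.2 + 62.3 + 65.6 + 60.3)/6 = 64.0500
Deviations from mean: 1.6500, 0.1500, 2.1500, -1.7500, 1.5500, -3.7500
Numerator Σ_{t=1}^{4}(z_t−z̄)(z_{t+2}−z̄) = 13.1800
Denominator Σ(z_t−z̄)² = 26.8950
r_2 = 13.1800 / 26.8950 = 0.490

0.490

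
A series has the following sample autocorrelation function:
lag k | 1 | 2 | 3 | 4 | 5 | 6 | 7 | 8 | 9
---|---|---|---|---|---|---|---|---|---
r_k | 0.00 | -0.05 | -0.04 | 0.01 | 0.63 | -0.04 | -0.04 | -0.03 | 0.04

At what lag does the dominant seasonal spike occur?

5

The largest autocorrelation is r_5 = 0.63; the remaining lags stay at or below 0.04.
The dominant spike at lag 5 indicates a seasonal period of 5.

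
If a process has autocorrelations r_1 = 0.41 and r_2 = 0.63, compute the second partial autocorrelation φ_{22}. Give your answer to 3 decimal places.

0.555

φ_{22} = (r_2 − r_1²) / (1 − r_1²)
r_1² = (0.41)² = 0.1681
Numerator = 0.63 − 0.1681 = 0.4619; denominator = 1 − 0.1681 = 0.8319
φ_{22} = 0.4619 / 0.8319 = 0.555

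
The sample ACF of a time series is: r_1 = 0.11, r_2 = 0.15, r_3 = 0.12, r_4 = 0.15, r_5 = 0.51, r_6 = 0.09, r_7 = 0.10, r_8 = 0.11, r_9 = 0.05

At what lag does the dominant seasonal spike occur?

5

The largest autocorrelation is r_5 = 0.51; the remaining lags stay at or below 0.15.
The dominant spike at lag 5 indicates a seasonal period of 5.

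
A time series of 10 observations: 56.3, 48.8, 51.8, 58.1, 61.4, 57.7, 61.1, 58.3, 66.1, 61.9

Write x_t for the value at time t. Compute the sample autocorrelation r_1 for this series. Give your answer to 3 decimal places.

Mean x̄ = (56.3 + 48.8 + 51.8 + 58.1 + 61.4 + 57.7 + 61.1 + 58.3 + 66.1 + 61.9)/10 = 58.1500
Numerator Σ_{t=1}^{9}(x_t−x̄)(x_{t+1}−x̄) = 105.4825
Denominator Σ(x_t−x̄)² = 227.9250
r_1 = 105.4825 / 227.9250 = 0.463

0.463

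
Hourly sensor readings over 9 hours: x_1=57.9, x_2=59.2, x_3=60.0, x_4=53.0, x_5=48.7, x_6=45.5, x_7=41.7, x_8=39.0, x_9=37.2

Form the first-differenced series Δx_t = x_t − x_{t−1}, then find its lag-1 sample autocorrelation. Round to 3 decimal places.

0.148

First differences Δx: 1.3, 0.8, -7.0, -4.3, -3.2, -3.8, -2.7, -1.8
Mean of differences = -2.5875
Numerator Σ(Δx_t−Δx̄)(Δx_{t+1}−Δx̄) = 7.6173
Denominator Σ(Δx_t−Δx̄)² = 51.4688
r_1(Δx) = 7.6173 / 51.4688 = 0.148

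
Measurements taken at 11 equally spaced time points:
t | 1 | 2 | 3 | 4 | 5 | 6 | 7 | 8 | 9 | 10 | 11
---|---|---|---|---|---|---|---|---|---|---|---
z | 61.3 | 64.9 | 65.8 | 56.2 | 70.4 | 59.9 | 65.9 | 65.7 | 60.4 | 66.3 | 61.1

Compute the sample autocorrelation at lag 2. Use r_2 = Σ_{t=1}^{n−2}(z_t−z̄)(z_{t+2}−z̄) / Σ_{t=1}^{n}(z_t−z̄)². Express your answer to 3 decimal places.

0.261

Mean z̄ = (61.3 + 64.9 + 65.8 + 56.2 + 70.4 + 59.9 + 65.9 + 65.7 + 60.4 + 66.3 + 61.1)/11 = 63.4455
Numerator Σ_{t=1}^{9}(z_t−z̄)(z_{t+2}−z̄) = 41.6531
Denominator Σ(z_t−z̄)² = 159.7273
r_2 = 41.6531 / 159.7273 = 0.261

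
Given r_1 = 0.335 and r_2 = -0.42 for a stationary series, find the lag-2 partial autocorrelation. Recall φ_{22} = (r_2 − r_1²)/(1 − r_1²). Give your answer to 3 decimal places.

-0.600

φ_{22} = (r_2 − r_1²) / (1 − r_1²)
r_1² = (0.335)² = 0.112225
Numerator = -0.42 − 0.1122 = -0.5322; denominator = 1 − 0.1122 = 0.8878
φ_{22} = -0.5322 / 0.8878 = -0.600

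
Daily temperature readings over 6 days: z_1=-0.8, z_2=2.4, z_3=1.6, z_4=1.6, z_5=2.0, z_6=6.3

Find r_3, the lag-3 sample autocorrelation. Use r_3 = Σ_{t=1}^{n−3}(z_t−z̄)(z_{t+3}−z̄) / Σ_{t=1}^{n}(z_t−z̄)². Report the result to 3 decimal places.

Mean z̄ = (-0.8 + 2.4 + 1.6 + 1.6 + 2.0 + 6.3)/6 = 2.1833
Numerator Σ_{t=1}^{3}(z_t−z̄)(z_{t+3}−z̄) = -0.7008
Denominator Σ(z_t−z̄)² = 26.6083
r_3 = -0.7008 / 26.6083 = -0.026

-0.026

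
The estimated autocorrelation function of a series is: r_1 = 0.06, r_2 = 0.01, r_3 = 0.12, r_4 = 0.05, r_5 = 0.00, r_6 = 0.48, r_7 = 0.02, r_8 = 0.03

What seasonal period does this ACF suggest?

The largest autocorrelation is r_6 = 0.48; the remaining lags stay at or below 0.12.
The dominant spike at lag 6 indicates a seasonal period of 6.

6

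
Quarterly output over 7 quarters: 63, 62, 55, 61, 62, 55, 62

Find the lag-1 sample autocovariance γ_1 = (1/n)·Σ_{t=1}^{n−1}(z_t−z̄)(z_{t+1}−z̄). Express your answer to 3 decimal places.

-3.857

Mean z̄ = (63 + 62 + 55 + 61 + 62 + 55 + 62)/7 = 60.0000
Σ_{t=1}^{6}(z_t−z̄)(z_{t+1}−z̄) = -27.0000
γ_1 = -27.0000 / 7 = -3.857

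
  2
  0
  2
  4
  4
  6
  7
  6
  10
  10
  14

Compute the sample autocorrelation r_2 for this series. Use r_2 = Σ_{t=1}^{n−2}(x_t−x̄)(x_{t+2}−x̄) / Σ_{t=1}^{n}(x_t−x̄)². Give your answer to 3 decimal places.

0.403

Mean x̄ = (2 + 0 + 2 + 4 + 4 + 6 + 7 + 6 + 10 + 10 + 14)/11 = 5.9091
Numerator Σ_{t=1}^{9}(x_t−x̄)(x_{t+2}−x̄) = 69.7107
Denominator Σ(x_t−x̄)² = 172.9091
r_2 = 69.7107 / 172.9091 = 0.403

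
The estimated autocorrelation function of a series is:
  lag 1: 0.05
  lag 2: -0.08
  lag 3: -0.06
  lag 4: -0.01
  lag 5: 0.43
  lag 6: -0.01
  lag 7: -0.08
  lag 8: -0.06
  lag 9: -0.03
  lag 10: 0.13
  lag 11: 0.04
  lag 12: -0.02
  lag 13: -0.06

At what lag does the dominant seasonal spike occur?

5

The largest autocorrelation is r_5 = 0.43; the remaining lags stay at or below 0.13.
The dominant spike at lag 5 indicates a seasonal period of 5.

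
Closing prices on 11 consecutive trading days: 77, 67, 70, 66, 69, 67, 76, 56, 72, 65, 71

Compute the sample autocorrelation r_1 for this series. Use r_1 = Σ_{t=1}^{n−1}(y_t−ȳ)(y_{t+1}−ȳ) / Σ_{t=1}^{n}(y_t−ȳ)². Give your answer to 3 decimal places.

-0.575

Mean ȳ = (77 + 67 + 70 + 66 + 69 + 67 + 76 + 56 + 72 + 65 + 71)/11 = 68.7273
Numerator Σ_{t=1}^{10}(y_t−ȳ)(y_{t+1}−ȳ) = -188.6198
Denominator Σ(y_t−ȳ)² = 328.1818
r_1 = -188.6198 / 328.1818 = -0.575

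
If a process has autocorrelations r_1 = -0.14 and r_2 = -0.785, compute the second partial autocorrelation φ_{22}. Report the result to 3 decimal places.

φ_{22} = (r_2 − r_1²) / (1 − r_1²)
r_1² = (-0.14)² = 0.0196
Numerator = -0.785 − 0.0196 = -0.8046; denominator = 1 − 0.0196 = 0.9804
φ_{22} = -0.8046 / 0.9804 = -0.821

-0.821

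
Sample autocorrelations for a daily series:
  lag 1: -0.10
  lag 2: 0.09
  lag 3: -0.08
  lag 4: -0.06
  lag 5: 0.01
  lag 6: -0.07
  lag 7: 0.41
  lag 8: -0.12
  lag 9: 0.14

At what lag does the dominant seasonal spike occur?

7

The largest autocorrelation is r_7 = 0.41; the remaining lags stay at or below 0.14.
The dominant spike at lag 7 indicates a seasonal period of 7.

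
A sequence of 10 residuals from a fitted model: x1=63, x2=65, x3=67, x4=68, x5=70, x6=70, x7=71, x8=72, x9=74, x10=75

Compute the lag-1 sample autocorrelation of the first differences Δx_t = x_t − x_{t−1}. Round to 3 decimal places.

-0.194

First differences Δx: 2, 2, 1, 2, 0, 1, 1, 2, 1
Mean of differences = 1.3333
Numerator Σ(Δx_t−Δx̄)(Δx_{t+1}−Δx̄) = -0.7778
Denominator Σ(Δx_t−Δx̄)² = 4.0000
r_1(Δx) = -0.7778 / 4.0000 = -0.194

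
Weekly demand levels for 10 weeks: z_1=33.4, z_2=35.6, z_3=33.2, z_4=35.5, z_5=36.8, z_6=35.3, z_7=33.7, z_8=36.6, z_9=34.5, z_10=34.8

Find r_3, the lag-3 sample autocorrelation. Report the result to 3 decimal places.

0.151

Mean z̄ = (33.4 + 35.6 + 33.2 + 35.5 + 36.8 + 35.3 + 33.7 + 36.6 + 34.5 + 34.8)/10 = 34.9400
Numerator Σ_{t=1}^{7}(z_t−z̄)(z_{t+3}−z̄) = 2.1472
Denominator Σ(z_t−z̄)² = 14.2440
r_3 = 2.1472 / 14.2440 = 0.151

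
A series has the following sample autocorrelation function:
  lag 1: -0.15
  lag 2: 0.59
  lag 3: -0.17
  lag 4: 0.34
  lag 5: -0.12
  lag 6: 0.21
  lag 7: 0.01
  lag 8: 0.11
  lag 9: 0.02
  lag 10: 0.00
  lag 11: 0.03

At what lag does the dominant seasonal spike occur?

2

The largest autocorrelation is r_2 = 0.59, with weaker echoes at lags 4 (0.34) and 6 (0.21); the remaining lags stay at or below 0.11.
The dominant spike at lag 2 indicates a seasonal period of 2.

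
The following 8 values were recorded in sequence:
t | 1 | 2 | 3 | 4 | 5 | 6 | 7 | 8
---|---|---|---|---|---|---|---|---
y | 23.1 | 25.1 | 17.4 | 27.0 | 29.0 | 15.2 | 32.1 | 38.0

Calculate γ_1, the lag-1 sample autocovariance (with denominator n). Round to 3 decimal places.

-2.719

Mean ȳ = (23.1 + 25.1 + 17.4 + 27.0 + 29.0 + 15.2 + 32.1 + 38.0)/8 = 25.8625
Deviations: -2.7625, -0.7625, -8.4625, 1.1375, 3.1375, -10.6625, 6.2375, 12.1375
Σ_{t=1}^{7}(y_t−ȳ)(y_{t+1}−ȳ) = -21.7514
γ_1 = -21.7514 / 8 = -2.719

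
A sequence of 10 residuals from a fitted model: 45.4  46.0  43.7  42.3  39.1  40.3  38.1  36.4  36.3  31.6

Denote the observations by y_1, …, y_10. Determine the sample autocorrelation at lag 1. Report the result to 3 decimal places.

Mean ȳ = (45.4 + 46.0 + 43.7 + 42.3 + 39.1 + 40.3 + 38.1 + 36.4 + 36.3 + 31.6)/10 = 39.9200
Numerator Σ_{t=1}^{9}(y_t−ȳ)(y_{t+1}−ȳ) = 111.6096
Denominator Σ(y_t−ȳ)² = 185.7960
r_1 = 111.6096 / 185.7960 = 0.601

0.601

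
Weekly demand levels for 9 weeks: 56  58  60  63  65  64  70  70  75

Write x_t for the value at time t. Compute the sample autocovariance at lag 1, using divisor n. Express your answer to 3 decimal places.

19.509

Mean x̄ = (56 + 58 + 60 + 63 + 65 + 64 + 70 + 70 + 75)/9 = 64.5556
Σ_{t=1}^{8}(x_t−x̄)(x_{t+1}−x̄) = 175.5802
γ_1 = 175.5802 / 9 = 19.509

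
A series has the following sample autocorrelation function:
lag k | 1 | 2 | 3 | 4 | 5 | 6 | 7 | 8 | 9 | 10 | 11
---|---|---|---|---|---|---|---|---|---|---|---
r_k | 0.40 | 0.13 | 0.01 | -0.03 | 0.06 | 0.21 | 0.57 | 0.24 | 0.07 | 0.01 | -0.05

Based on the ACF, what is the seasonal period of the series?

7

The largest autocorrelation is r_7 = 0.57; the remaining lags stay at or below 0.40. The elevated value at lag 1 (0.40), dropping to 0.13 at lag 2, reflects decaying short-term dependence rather than seasonality.
The dominant spike at lag 7 indicates a seasonal period of 7.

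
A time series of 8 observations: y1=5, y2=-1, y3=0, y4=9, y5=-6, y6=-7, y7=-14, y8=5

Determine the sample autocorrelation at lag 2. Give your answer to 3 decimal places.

Mean ȳ = (5 − 1 + 0 + 9 − 6 − 7 − 14 + 5)/8 = -1.1250
Deviations from mean: 6.1250, 0.1250, 1.1250, 10.1250, -4.8750, -5.8750, -12.8750, 6.1250
Σ(y_t−ȳ)(y_{t+2}−ȳ) = (6.8906) + (1.2656) + (-5.4844) + (-59.4844) + (62.7656) + (-35.9844) = -30.0313
Denominator Σ(y_t−ȳ)² = 402.8750
r_2 = -30.0313 / 402.8750 = -0.075

-0.075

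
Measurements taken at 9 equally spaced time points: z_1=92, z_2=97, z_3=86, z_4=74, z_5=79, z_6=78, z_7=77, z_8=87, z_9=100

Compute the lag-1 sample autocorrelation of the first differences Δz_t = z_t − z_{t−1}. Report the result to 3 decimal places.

0.246

First differences Δz: 5, -11, -12, 5, -1, -1, 10, 13
Mean of differences = 1.0000
Numerator Σ(Δz_t−Δz̄)(Δz_{t+1}−Δz̄) = 142.0000
Denominator Σ(Δz_t−Δz̄)² = 578.0000
r_1(Δz) = 142.0000 / 578.0000 = 0.246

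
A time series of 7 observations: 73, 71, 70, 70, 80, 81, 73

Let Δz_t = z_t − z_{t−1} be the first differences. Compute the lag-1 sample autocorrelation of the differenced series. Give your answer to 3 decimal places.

0.024

First differences Δz: -2, -1, 0, 10, 1, -8
Mean of differences = 0.0000
Numerator Σ(Δz_t−Δz̄)(Δz_{t+1}−Δz̄) = 4.0000
Denominator Σ(Δz_t−Δz̄)² = 170.0000
r_1(Δz) = 4.0000 / 170.0000 = 0.024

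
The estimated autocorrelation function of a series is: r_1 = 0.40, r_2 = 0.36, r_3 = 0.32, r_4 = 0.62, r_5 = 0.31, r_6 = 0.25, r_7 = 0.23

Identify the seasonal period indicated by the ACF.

The largest autocorrelation is r_4 = 0.62; the remaining lags stay at or below 0.40. The elevated value at lag 1 (0.40), dropping to 0.36 at lag 2, reflects decaying short-term dependence rather than seasonality.
The dominant spike at lag 4 indicates a seasonal period of 4.

4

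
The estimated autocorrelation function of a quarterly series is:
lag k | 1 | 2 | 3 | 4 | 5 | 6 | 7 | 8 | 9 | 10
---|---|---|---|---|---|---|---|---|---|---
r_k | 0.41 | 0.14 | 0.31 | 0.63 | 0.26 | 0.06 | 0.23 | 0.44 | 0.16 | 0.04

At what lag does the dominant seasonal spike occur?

4

The largest autocorrelation is r_4 = 0.63, with a weaker echo at lag 8 (0.44); the remaining lags stay at or below 0.41. The elevated value at lag 1 (0.41), dropping to 0.14 at lag 2, reflects decaying short-term dependence rather than seasonality.
The dominant spike at lag 4 indicates a seasonal period of 4.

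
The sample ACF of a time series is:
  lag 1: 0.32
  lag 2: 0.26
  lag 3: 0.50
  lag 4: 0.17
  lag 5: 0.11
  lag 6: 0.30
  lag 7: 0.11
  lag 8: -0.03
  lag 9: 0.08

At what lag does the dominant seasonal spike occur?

The largest autocorrelation is r_3 = 0.50; the remaining lags stay at or below 0.32. The elevated value at lag 1 (0.32), dropping to 0.26 at lag 2, reflects decaying short-term dependence rather than seasonality.
The dominant spike at lag 3 indicates a seasonal period of 3.

3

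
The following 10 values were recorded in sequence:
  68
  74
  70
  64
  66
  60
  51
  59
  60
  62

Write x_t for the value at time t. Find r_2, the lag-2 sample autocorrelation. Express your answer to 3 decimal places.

0.217

Mean x̄ = (68 + 74 + 70 + 64 + 66 + 60 + 51 + 59 + 60 + 62)/10 = 63.4000
Numerator Σ_{t=1}^{8}(x_t−x̄)(x_{t+2}−x̄) = 82.8800
Denominator Σ(x_t−x̄)² = 382.4000
r_2 = 82.8800 / 382.4000 = 0.217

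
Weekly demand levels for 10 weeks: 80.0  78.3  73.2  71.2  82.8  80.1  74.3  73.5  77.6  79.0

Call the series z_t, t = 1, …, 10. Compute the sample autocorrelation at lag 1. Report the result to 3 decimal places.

0.044

Mean z̄ = (80.0 + 78.3 + 73.2 + 71.2 + 82.8 + 80.1 + 74.3 + 73.5 + 77.6 + 79.0)/10 = 77.0000
Numerator Σ_{t=1}^{9}(z_t−z̄)(z_{t+1}−z̄) = 5.5200
Denominator Σ(z_t−z̄)² = 125.9200
r_1 = 5.5200 / 125.9200 = 0.044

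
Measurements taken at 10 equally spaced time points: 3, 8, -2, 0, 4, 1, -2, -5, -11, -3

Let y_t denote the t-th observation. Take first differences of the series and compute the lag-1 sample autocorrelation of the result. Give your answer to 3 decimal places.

-0.370

First differences Δy: 5, -10, 2, 4, -3, -3, -3, -6, 8
Mean of differences = -0.6667
Numerator Σ(Δy_t−Δȳ)(Δy_{t+1}−Δȳ) = -99.1111
Denominator Σ(Δy_t−Δȳ)² = 268.0000
r_1(Δy) = -99.1111 / 268.0000 = -0.370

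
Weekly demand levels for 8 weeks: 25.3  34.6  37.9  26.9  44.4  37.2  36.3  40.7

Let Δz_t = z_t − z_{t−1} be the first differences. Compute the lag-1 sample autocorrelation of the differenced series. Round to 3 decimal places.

First differences Δz: 9.3, 3.3, -11.0, 17.5, -7.2, -0.9, 4.4
Mean of differences = 2.2000
Numerator Σ(Δz_t−Δz̄)(Δz_{t+1}−Δz̄) = -330.1700
Denominator Σ(Δz_t−Δz̄)² = 562.7600
r_1(Δz) = -330.1700 / 562.7600 = -0.587

-0.587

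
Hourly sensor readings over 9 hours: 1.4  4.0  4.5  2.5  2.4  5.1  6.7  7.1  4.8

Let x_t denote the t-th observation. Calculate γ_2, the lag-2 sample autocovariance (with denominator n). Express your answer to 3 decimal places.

Mean x̄ = (1.4 + 4.0 + 4.5 + 2.5 + 2.4 + 5.1 + 6.7 + 7.1 + 4.8)/9 = 4.2778
Σ_{t=1}^{7}(x_t−x̄)(x_{t+2}−x̄) = -2.9877
γ_2 = -2.9877 / 9 = -0.332

-0.332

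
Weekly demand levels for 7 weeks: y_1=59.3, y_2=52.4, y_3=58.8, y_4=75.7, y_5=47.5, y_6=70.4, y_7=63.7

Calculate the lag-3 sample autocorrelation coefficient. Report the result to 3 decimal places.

0.188

Mean ȳ = (59.3 + 52.4 + 58.8 + 75.7 + 47.5 + 70.4 + 63.7)/7 = 61.1143
Deviations from mean: -1.8143, -8.7143, -2.3143, 14.5857, -13.6143, 9.2857, 2.5857
Numerator Σ_{t=1}^{4}(y_t−ȳ)(y_{t+3}−ȳ) = 108.4008
Denominator Σ(y_t−ȳ)² = 575.5886
r_3 = 108.4008 / 575.5886 = 0.188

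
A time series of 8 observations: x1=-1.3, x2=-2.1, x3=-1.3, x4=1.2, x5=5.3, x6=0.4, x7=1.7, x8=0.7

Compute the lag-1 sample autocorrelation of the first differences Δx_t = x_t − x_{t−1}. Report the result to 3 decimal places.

First differences Δx: -0.8, 0.8, 2.5, 4.1, -4.9, 1.3, -1.0
Mean of differences = 0.2857
Numerator Σ(Δx_t−Δx̄)(Δx_{t+1}−Δx̄) = -17.3173
Denominator Σ(Δx_t−Δx̄)² = 50.4686
r_1(Δx) = -17.3173 / 50.4686 = -0.343

-0.343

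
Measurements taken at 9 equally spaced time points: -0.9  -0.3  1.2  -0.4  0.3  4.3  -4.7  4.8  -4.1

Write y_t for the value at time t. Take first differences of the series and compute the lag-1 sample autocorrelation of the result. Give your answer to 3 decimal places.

-0.753

First differences Δy: 0.6, 1.5, -1.6, 0.7, 4.0, -9.0, 9.5, -8.9
Mean of differences = -0.4000
Numerator Σ(Δy_t−Δȳ)(Δy_{t+1}−Δȳ) = -203.9900
Denominator Σ(Δy_t−Δȳ)² = 270.8400
r_1(Δy) = -203.9900 / 270.8400 = -0.753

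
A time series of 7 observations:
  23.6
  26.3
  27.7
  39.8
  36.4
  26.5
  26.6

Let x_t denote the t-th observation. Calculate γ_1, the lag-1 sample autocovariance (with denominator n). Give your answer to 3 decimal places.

Mean x̄ = (23.6 + 26.3 + 27.7 + 39.8 + 36.4 + 26.5 + 26.6)/7 = 29.5571
Σ_{t=1}^{6}(x_t−x̄)(x_{t+1}−x̄) = 64.6410
γ_1 = 64.6410 / 7 = 9.234

9.234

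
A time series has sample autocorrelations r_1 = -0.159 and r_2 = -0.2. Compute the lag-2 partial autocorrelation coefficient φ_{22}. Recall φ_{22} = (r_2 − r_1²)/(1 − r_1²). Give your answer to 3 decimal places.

φ_{22} = (r_2 − r_1²) / (1 − r_1²)
r_1² = (-0.159)² = 0.025281
Numerator = -0.2 − 0.0253 = -0.2253; denominator = 1 − 0.0253 = 0.9747
φ_{22} = -0.2253 / 0.9747 = -0.231

-0.231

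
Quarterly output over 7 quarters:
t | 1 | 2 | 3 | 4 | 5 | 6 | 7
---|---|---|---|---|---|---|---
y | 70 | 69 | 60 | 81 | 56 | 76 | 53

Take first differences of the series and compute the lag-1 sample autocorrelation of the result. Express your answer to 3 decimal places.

-0.815

First differences Δy: -1, -9, 21, -25, 20, -23
Mean of differences = -2.8333
Numerator Σ(Δy_t−Δȳ)(Δy_{t+1}−Δȳ) = -1653.1944
Denominator Σ(Δy_t−Δȳ)² = 2028.8333
r_1(Δy) = -1653.1944 / 2028.8333 = -0.815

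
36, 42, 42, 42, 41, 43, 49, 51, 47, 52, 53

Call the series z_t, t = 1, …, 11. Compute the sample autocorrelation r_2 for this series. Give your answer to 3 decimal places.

Mean z̄ = (36 + 42 + 42 + 42 + 41 + 43 + 49 + 51 + 47 + 52 + 53)/11 = 45.2727
Numerator Σ_{t=1}^{9}(z_t−z̄)(z_{t+2}−z̄) = 91.8512
Denominator Σ(z_t−z̄)² = 296.1818
r_2 = 91.8512 / 296.1818 = 0.310

0.310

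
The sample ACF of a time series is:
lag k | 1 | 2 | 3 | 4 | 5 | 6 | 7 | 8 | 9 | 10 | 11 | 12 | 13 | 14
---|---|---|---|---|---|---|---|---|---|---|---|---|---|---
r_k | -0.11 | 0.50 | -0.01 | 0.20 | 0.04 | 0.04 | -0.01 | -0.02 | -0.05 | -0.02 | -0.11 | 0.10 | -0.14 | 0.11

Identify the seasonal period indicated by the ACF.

The largest autocorrelation is r_2 = 0.50, with a weaker echo at lag 4 (0.20); the remaining lags stay at or below 0.11.
The dominant spike at lag 2 indicates a seasonal period of 2.

2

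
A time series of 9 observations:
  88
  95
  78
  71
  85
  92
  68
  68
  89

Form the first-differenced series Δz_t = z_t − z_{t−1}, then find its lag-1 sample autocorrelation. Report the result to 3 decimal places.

First differences Δz: 7, -17, -7, 14, 7, -24, 0, 21
Mean of differences = 0.1250
Numerator Σ(Δz_t−Δz̄)(Δz_{t+1}−Δz̄) = -164.6406
Denominator Σ(Δz_t−Δz̄)² = 1648.8750
r_1(Δz) = -164.6406 / 1648.8750 = -0.100

-0.100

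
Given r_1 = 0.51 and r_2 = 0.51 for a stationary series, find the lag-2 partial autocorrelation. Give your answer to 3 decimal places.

0.338

φ_{22} = (r_2 − r_1²) / (1 − r_1²)
r_1² = (0.51)² = 0.2601
Numerator = 0.51 − 0.2601 = 0.2499; denominator = 1 − 0.2601 = 0.7399
φ_{22} = 0.2499 / 0.7399 = 0.338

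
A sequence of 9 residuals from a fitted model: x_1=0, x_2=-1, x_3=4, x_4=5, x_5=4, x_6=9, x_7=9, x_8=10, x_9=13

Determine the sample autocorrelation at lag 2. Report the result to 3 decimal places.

Mean x̄ = (0 − 1 + 4 + 5 + 4 + 9 + 9 + 10 + 13)/9 = 5.8889
Σ(x_t−x̄)(x_{t+2}−x̄) = (11.1235) + (6.1235) + (3.5679) + (-2.7654) + (-5.8765) + (12.7901) + (22.1235) = 47.0864
Denominator Σ(x_t−x̄)² = 176.8889
r_2 = 47.0864 / 176.8889 = 0.266

0.266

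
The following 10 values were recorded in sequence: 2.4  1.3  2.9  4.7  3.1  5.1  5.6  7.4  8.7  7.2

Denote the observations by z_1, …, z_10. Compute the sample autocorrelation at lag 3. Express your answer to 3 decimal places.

Mean z̄ = (2.4 + 1.3 + 2.9 + 4.7 + 3.1 + 5.1 + 5.6 + 7.4 + 8.7 + 7.2)/10 = 4.8400
Σ(z_t−z̄)(z_{t+3}−z̄) = (0.3416) + (6.1596) + (-0.5044) + (-0.1064) + (-4.4544) + (1.0036) + (1.7936) = 4.2332
Denominator Σ(z_t−z̄)² = 52.9640
r_3 = 4.2332 / 52.9640 = 0.080

0.080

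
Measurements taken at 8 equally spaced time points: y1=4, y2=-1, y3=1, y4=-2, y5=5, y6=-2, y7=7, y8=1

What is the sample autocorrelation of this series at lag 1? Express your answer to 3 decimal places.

-0.621

Mean ȳ = (4 − 1 + 1 − 2 + 5 − 2 + 7 + 1)/8 = 1.6250
Deviations from mean: 2.3750, -2.6250, -0.6250, -3.6250, 3.3750, -3.6250, 5.3750, -0.6250
Σ(y_t−ȳ)(y_{t+1}−ȳ) = (-6.2344) + (1.6406) + (2.2656) + (-12.2344) + (-12.2344) + (-19.4844) + (-3.3594) = -49.6406
Denominator Σ(y_t−ȳ)² = 79.8750
r_1 = -49.6406 / 79.8750 = -0.621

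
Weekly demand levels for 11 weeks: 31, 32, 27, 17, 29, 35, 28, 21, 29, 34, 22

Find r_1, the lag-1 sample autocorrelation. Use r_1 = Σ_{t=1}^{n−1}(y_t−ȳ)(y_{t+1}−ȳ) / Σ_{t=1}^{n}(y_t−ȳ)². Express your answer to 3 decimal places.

Mean ȳ = (31 + 32 + 27 + 17 + 29 + 35 + 28 + 21 + 29 + 34 + 22)/11 = 27.7273
Numerator Σ_{t=1}^{10}(y_t−ȳ)(y_{t+1}−ȳ) = -22.0744
Denominator Σ(y_t−ȳ)² = 318.1818
r_1 = -22.0744 / 318.1818 = -0.069

-0.069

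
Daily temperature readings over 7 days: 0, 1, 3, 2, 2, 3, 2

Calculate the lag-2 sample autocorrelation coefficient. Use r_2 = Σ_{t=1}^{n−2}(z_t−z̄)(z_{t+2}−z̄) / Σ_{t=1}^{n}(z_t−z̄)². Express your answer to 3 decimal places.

Mean z̄ = (0 + 1 + 3 + 2 + 2 + 3 + 2)/7 = 1.8571
Deviations from mean: -1.8571, -0.8571, 1.1429, 0.1429, 0.1429, 1.1429, 0.1429
Σ(z_t−z̄)(z_{t+2}−z̄) = (-2.1224) + (-0.1224) + (0.1633) + (0.1633) + (0.0204) = -1.8980
Denominator Σ(z_t−z̄)² = 6.8571
r_2 = -1.8980 / 6.8571 = -0.277

-0.277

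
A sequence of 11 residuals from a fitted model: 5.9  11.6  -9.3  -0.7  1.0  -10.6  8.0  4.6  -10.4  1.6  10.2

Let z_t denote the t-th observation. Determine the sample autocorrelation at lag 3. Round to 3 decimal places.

0.410

Mean z̄ = (5.9 + 11.6 − 9.3 − 0.7 + 1.0 − 10.6 + 8.0 + 4.6 − 10.4 + 1.6 + 10.2)/11 = 1.0818
Numerator Σ_{t=1}^{8}(z_t−z̄)(z_{t+3}−z̄) = 269.0108
Denominator Σ(z_t−z̄)² = 656.7564
r_3 = 269.0108 / 656.7564 = 0.410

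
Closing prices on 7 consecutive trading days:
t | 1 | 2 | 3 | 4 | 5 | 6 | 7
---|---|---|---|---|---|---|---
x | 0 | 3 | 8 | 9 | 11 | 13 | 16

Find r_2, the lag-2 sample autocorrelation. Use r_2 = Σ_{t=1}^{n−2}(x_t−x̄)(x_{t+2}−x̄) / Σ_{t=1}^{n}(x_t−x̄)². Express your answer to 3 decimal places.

Mean x̄ = (0 + 3 + 8 + 9 + 11 + 13 + 16)/7 = 8.5714
Deviations from mean: -8.5714, -5.5714, -0.5714, 0.4286, 2.4286, 4.4286, 7.4286
Σ(x_t−x̄)(x_{t+2}−x̄) = (4.8980) + (-2.3878) + (-1.3878) + (1.8980) + (18.0408) = 21.0612
Denominator Σ(x_t−x̄)² = 185.7143
r_2 = 21.0612 / 185.7143 = 0.113

0.113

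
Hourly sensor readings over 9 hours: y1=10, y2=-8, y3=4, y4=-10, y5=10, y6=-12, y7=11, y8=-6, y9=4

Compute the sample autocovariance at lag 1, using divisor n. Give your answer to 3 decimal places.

-65.605

Mean ȳ = (10 − 8 + 4 − 10 + 10 − 12 + 11 − 6 + 4)/9 = 0.3333
Σ_{t=1}^{8}(y_t−ȳ)(y_{t+1}−ȳ) = -590.4444
γ_1 = -590.4444 / 9 = -65.605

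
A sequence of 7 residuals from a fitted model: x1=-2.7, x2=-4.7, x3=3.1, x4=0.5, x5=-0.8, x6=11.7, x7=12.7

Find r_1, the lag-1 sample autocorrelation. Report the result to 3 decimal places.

Mean x̄ = (-2.7 − 4.7 + 3.1 + 0.5 − 0.8 + 11.7 + 12.7)/7 = 2.8286
Σ(x_t−x̄)(x_{t+1}−x̄) = (41.6222) + (-2.0435) + (-0.6320) + (8.4494) + (-32.1906) + (87.5737) = 102.7792
Denominator Σ(x_t−x̄)² = 282.0543
r_1 = 102.7792 / 282.0543 = 0.364

0.364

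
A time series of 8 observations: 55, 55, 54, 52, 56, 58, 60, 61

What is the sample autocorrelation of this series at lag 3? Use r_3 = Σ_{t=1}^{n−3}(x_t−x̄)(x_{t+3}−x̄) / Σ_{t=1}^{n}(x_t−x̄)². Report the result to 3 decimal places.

Mean x̄ = (55 + 55 + 54 + 52 + 56 + 58 + 60 + 61)/8 = 56.3750
Deviations from mean: -1.3750, -1.3750, -2.3750, -4.3750, -0.3750, 1.6250, 3.6250, 4.6250
Σ(x_t−x̄)(x_{t+3}−x̄) = (6.0156) + (0.5156) + (-3.8594) + (-15.8594) + (-1.7344) = -14.9219
Denominator Σ(x_t−x̄)² = 65.8750
r_3 = -14.9219 / 65.8750 = -0.227

-0.227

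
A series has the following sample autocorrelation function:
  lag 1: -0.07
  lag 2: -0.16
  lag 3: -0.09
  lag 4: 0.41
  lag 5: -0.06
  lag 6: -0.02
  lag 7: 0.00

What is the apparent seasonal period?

The largest autocorrelation is r_4 = 0.41; the remaining lags stay at or below 0.00.
The dominant spike at lag 4 indicates a seasonal period of 4.

4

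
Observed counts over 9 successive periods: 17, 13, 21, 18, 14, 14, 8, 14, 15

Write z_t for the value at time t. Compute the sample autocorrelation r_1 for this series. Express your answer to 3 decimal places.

0.130

Mean z̄ = (17 + 13 + 21 + 18 + 14 + 14 + 8 + 14 + 15)/9 = 14.8889
Numerator Σ_{t=1}^{8}(z_t−z̄)(z_{t+1}−z̄) = 13.6543
Denominator Σ(z_t−z̄)² = 104.8889
r_1 = 13.6543 / 104.8889 = 0.130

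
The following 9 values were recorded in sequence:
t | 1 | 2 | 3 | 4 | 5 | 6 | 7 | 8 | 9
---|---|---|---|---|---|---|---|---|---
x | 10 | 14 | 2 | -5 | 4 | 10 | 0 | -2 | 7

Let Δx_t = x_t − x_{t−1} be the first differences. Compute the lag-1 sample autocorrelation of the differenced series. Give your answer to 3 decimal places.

First differences Δx: 4, -12, -7, 9, 6, -10, -2, 9
Mean of differences = -0.3750
Numerator Σ(Δx_t−Δx̄)(Δx_{t+1}−Δx̄) = -37.1406
Denominator Σ(Δx_t−Δx̄)² = 509.8750
r_1(Δx) = -37.1406 / 509.8750 = -0.073

-0.073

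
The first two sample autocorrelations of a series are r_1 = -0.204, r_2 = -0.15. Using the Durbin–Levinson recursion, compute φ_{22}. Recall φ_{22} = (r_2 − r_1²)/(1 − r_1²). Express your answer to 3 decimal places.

-0.200

φ_{22} = (r_2 − r_1²) / (1 − r_1²)
r_1² = (-0.204)² = 0.041616
Numerator = -0.15 − 0.0416 = -0.1916; denominator = 1 − 0.0416 = 0.9584
φ_{22} = -0.1916 / 0.9584 = -0.200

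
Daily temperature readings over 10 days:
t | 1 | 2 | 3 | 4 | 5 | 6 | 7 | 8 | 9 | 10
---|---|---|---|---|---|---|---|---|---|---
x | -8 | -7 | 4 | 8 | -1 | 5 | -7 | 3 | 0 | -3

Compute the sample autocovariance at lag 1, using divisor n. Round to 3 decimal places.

Mean x̄ = (-8 − 7 + 4 + 8 − 1 + 5 − 7 + 3 + 0 − 3)/10 = -0.6000
Σ_{t=1}^{9}(x_t−x̄)(x_{t+1}−x̄) = -6.3600
γ_1 = -6.3600 / 10 = -0.636

-0.636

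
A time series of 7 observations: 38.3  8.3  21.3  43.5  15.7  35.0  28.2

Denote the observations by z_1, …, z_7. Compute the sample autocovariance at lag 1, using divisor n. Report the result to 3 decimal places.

-66.282

Mean z̄ = (38.3 + 8.3 + 21.3 + 43.5 + 15.7 + 35.0 + 28.2)/7 = 27.1857
Deviations: 11.1143, -18.8857, -5.8857, 16.3143, -11.4857, 7.8143, 1.0143
Σ_{t=1}^{6}(z_t−z̄)(z_{t+1}−z̄) = -463.9745
γ_1 = -463.9745 / 7 = -66.282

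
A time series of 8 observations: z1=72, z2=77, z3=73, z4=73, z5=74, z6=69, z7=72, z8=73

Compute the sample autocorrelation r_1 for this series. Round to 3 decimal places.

Mean z̄ = (72 + 77 + 73 + 73 + 74 + 69 + 72 + 73)/8 = 72.8750
Deviations from mean: -0.8750, 4.1250, 0.1250, 0.1250, 1.1250, -3.8750, -0.8750, 0.1250
Numerator Σ_{t=1}^{7}(z_t−z̄)(z_{t+1}−z̄) = -4.0156
Denominator Σ(z_t−z̄)² = 34.8750
r_1 = -4.0156 / 34.8750 = -0.115

-0.115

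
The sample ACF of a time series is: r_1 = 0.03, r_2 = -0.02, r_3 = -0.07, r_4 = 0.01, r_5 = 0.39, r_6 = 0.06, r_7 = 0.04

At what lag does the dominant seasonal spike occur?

The largest autocorrelation is r_5 = 0.39; the remaining lags stay at or below 0.06.
The dominant spike at lag 5 indicates a seasonal period of 5.

5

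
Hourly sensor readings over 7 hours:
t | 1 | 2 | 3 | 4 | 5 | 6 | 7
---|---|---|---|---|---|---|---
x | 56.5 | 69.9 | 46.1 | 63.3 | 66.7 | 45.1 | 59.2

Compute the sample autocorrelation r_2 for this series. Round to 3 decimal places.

Mean x̄ = (56.5 + 69.9 + 46.1 + 63.3 + 66.7 + 45.1 + 59.2)/7 = 58.1143
Deviations from mean: -1.6143, 11.7857, -12.0143, 5.1857, 8.5857, -13.0143, 1.0857
Σ(x_t−x̄)(x_{t+2}−x̄) = (19.3945) + (61.1173) + (-103.1512) + (-67.4884) + (9.3216) = -80.8061
Denominator Σ(x_t−x̄)² = 557.0086
r_2 = -80.8061 / 557.0086 = -0.145

-0.145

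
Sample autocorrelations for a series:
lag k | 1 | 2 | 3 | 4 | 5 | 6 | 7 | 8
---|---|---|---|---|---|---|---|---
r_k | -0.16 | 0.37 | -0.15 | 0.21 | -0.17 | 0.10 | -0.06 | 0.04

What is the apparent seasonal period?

2

The largest autocorrelation is r_2 = 0.37, with a weaker echo at lag 4 (0.21); the remaining lags stay at or below 0.10.
The dominant spike at lag 2 indicates a seasonal period of 2.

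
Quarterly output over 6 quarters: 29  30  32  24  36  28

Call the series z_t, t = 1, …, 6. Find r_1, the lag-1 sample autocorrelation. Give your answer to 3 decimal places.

-0.738

Mean z̄ = (29 + 30 + 32 + 24 + 36 + 28)/6 = 29.8333
Deviations from mean: -0.8333, 0.1667, 2.1667, -5.8333, 6.1667, -1.8333
Σ(z_t−z̄)(z_{t+1}−z̄) = (-0.1389) + (0.3611) + (-12.6389) + (-35.9722) + (-11.3056) = -59.6944
Denominator Σ(z_t−z̄)² = 80.8333
r_1 = -59.6944 / 80.8333 = -0.738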